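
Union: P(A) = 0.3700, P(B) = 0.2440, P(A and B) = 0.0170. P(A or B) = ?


P(A∪B) = 0.3700 + 0.2440 - 0.0170
= 0.6140 - 0.0170
= 0.5970

P(A∪B) = 0.5970


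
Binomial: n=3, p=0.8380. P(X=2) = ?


C(3,2) = 3
p^2 = 0.702244
(1-p)^1 = 0.162000
P = 3 * 0.702244 * 0.162000 = 0.3413

P(X=2) = 0.3413


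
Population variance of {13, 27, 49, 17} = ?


Mean = 26.5000
Squared deviations: 182.2500, 0.2500, 506.2500, 90.2500
Sum = 779.0000
Variance = 779.0000/4 = 194.7500

Variance = 194.7500


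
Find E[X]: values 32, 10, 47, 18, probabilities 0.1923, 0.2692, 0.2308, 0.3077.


E[X] = 32*0.1923 + 10*0.2692 + 47*0.2308 + 18*0.3077
= 6.1536 + 2.6920 + 10.8476 + 5.5386
= 25.2318

E[X] = 25.2318


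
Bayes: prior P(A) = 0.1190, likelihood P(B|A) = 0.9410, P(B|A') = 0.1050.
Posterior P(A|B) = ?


P(B) = P(B|A)*P(A) + P(B|A')*P(A')
= 0.9410*0.1190 + 0.1050*0.8810
= 0.111979 + 0.092505 = 0.204484
P(A|B) = 0.111979/0.204484 = 0.5476

P(A|B) = 0.5476


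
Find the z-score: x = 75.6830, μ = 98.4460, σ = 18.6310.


z = (75.6830 - 98.4460)/18.6310
= -22.7630/18.6310
= -1.2218

z = -1.2218


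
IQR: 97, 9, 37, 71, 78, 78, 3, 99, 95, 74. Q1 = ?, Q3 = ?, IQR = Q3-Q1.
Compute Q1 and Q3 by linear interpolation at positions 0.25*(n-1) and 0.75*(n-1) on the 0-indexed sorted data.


Sorted: 3, 9, 37, 71, 74, 78, 78, 95, 97, 99
Q1 (25th %ile) = 45.5000
Q3 (75th %ile) = 90.7500
IQR = 90.7500 - 45.5000 = 45.2500

IQR = 45.2500


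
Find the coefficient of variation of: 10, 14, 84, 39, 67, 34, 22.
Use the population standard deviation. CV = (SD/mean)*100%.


Mean = 38.5714
SD = 25.6005
CV = (25.6005/38.5714)*100 = 66.3718%

CV = 66.3718%


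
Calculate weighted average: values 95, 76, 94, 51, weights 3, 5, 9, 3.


Numerator = 95*3 + 76*5 + 94*9 + 51*3 = 1664
Denominator = 3 + 5 + 9 + 3 = 20
WM = 1664/20 = 83.2000

WM = 83.2000


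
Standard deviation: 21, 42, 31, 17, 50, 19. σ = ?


Mean = 30.0000
Variance = 152.6667
SD = sqrt(152.6667) = 12.3558

SD = 12.3558


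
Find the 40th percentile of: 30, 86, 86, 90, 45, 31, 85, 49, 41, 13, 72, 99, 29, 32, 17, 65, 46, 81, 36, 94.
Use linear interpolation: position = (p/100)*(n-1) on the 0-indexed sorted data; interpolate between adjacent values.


Sorted: 13, 17, 29, 30, 31, 32, 36, 41, 45, 46, 49, 65, 72, 81, 85, 86, 86, 90, 94, 99
n = 20
Index = 40/100 * 19 = 7.6000
Lower = data[7] = 41, Upper = data[8] = 45
P40 = 41 + 0.6000*(4) = 43.4000

P40 = 43.4000


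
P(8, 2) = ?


P(8,2) = 8!/6!
= 40320/720
= 56

P(8,2) = 56


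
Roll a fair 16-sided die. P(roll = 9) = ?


Favorable outcomes (roll = 9): 1
Total outcomes = 16
P = 1/16 = 0.0625

P = 0.0625


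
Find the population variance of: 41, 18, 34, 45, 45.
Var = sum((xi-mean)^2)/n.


Mean = 36.6000
Squared deviations: 19.3600, 345.9600, 6.7600, 70.5600, 70.5600
Sum = 513.2000
Variance = 513.2000/5 = 102.6400

Variance = 102.6400


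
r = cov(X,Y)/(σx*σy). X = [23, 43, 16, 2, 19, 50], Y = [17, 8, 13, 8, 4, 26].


Mean X = 25.5000, Mean Y = 12.6667
SD X = 16.317169, SD Y = 7.249521
Cov = 66.166667
r = 66.166667/(16.317169*7.249521) = 0.5594

r = 0.5594


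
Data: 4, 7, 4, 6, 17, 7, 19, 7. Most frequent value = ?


Frequencies: 4:2, 6:1, 7:3, 17:1, 19:1
Max frequency = 3
Mode = 7

Mode = 7


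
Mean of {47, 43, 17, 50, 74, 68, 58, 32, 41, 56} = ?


Sum = 47 + 43 + 17 + 50 + 74 + 68 + 58 + 32 + 41 + 56 = 486
n = 10
Mean = 486/10 = 48.6000

Mean = 48.6000


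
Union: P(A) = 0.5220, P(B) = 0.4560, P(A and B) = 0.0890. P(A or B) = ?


P(A∪B) = 0.5220 + 0.4560 - 0.0890
= 0.9780 - 0.0890
= 0.8890

P(A∪B) = 0.8890


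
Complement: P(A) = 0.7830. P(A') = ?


P(not A) = 1 - 0.7830 = 0.2170

P(not A) = 0.2170


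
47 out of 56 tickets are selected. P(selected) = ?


P = 47/56 = 0.8393

P = 0.8393


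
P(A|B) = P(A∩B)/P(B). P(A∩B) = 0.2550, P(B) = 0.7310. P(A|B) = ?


P(A|B) = 0.2550/0.7310 = 0.3488

P(A|B) = 0.3488


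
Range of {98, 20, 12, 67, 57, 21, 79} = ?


Max = 98, Min = 12
Range = 98 - 12 = 86

Range = 86


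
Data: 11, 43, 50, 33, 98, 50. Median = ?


Sorted: 11, 33, 43, 50, 50, 98
n = 6 (even)
Middle values: 43 and 50
Median = (43+50)/2 = 46.5000

Median = 46.5000


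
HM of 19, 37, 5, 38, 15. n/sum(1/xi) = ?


Sum of reciprocals = 1/19 + 1/37 + 1/5 + 1/38 + 1/15 = 0.372641
HM = 5/0.372641 = 13.4177

HM = 13.4177


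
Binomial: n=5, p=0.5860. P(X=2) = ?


C(5,2) = 10
p^2 = 0.343396
(1-p)^3 = 0.070958
P = 10 * 0.343396 * 0.070958 = 0.2437

P(X=2) = 0.2437


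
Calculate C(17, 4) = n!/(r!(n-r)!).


C(17,4) = 17!/(4! × 13!)
= 355687428096000/(24 × 6227020800)
= 2380

C(17,4) = 2380


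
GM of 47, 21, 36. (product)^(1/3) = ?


Product = 47 × 21 × 36 = 35532
GM = 35532^(1/3) = 32.8756

GM = 32.8756


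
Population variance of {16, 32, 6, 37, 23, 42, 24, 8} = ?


Mean = 23.5000
Squared deviations: 56.2500, 72.2500, 306.2500, 182.2500, 0.2500, 342.2500, 0.2500, 240.2500
Sum = 1200.0000
Variance = 1200.0000/8 = 150.0000

Variance = 150.0000


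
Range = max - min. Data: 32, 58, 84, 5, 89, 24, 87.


Max = 89, Min = 5
Range = 89 - 5 = 84

Range = 84


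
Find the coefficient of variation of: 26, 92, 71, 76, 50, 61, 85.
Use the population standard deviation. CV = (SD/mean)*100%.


Mean = 65.8571
SD = 20.8493
CV = (20.8493/65.8571)*100 = 31.6584%

CV = 31.6584%


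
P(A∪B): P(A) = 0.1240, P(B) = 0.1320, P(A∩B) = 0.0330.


P(A∪B) = 0.1240 + 0.1320 - 0.0330
= 0.2560 - 0.0330
= 0.2230

P(A∪B) = 0.2230


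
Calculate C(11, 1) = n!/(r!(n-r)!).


C(11,1) = 11!/(1! × 10!)
= 39916800/(1 × 3628800)
= 11

C(11,1) = 11


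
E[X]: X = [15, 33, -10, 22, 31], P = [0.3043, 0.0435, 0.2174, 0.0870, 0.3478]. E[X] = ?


E[X] = 15*0.3043 + 33*0.0435 - 10*0.2174 + 22*0.0870 + 31*0.3478
= 4.5645 + 1.4355 - 2.1740 + 1.9140 + 10.7818
= 16.5218

E[X] = 16.5218


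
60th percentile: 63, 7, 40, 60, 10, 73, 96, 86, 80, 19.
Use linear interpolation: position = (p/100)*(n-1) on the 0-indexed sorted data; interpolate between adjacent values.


Sorted: 7, 10, 19, 40, 60, 63, 73, 80, 86, 96
n = 10
Index = 60/100 * 9 = 5.4000
Lower = data[5] = 63, Upper = data[6] = 73
P60 = 63 + 0.4000*(10) = 67.0000

P60 = 67.0000


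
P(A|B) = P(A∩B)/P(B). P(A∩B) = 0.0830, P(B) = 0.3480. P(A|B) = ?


P(A|B) = 0.0830/0.3480 = 0.2385

P(A|B) = 0.2385


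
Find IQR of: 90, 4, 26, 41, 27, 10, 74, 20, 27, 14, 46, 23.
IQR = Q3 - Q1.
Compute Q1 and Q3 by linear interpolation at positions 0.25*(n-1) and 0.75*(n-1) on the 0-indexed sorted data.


Sorted: 4, 10, 14, 20, 23, 26, 27, 27, 41, 46, 74, 90
Q1 (25th %ile) = 18.5000
Q3 (75th %ile) = 42.2500
IQR = 42.2500 - 18.5000 = 23.7500

IQR = 23.7500


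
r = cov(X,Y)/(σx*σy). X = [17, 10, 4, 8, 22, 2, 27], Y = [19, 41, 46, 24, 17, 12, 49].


Mean X = 12.8571, Mean Y = 29.7143
SD X = 8.692009, SD Y = 14.078497
Cov = 22.244898
r = 22.244898/(8.692009*14.078497) = 0.1818

r = 0.1818


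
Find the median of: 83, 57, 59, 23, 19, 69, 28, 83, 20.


Sorted: 19, 20, 23, 28, 57, 59, 69, 83, 83
n = 9 (odd)
Middle value = 57

Median = 57


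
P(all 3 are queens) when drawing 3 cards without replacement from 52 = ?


P(all queens) = (4/52) × (3/51) × (2/50)
= 0.0002

P = 0.0002


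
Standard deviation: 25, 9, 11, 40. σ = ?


Mean = 21.2500
Variance = 155.1875
SD = sqrt(155.1875) = 12.4574

SD = 12.4574


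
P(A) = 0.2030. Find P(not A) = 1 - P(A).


P(not A) = 1 - 0.2030 = 0.7970

P(not A) = 0.7970


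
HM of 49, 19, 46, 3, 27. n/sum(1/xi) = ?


Sum of reciprocals = 1/49 + 1/19 + 1/46 + 1/3 + 1/27 = 0.465149
HM = 5/0.465149 = 10.7492

HM = 10.7492


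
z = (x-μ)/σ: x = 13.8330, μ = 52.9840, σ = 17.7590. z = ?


z = (13.8330 - 52.9840)/17.7590
= -39.1510/17.7590
= -2.2046

z = -2.2046


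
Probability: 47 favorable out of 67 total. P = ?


P = 47/67 = 0.7015

P = 0.7015


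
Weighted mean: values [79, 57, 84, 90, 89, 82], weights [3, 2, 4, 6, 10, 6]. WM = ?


Numerator = 79*3 + 57*2 + 84*4 + 90*6 + 89*10 + 82*6 = 2609
Denominator = 3 + 2 + 4 + 6 + 10 + 6 = 31
WM = 2609/31 = 84.1613

WM = 84.1613


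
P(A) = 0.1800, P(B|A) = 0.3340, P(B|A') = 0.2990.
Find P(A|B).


P(B) = P(B|A)*P(A) + P(B|A')*P(A')
= 0.3340*0.1800 + 0.2990*0.8200
= 0.060120 + 0.245180 = 0.305300
P(A|B) = 0.060120/0.305300 = 0.1969

P(A|B) = 0.1969


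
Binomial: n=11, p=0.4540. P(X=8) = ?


C(11,8) = 165
p^8 = 0.001805
(1-p)^3 = 0.162771
P = 165 * 0.001805 * 0.162771 = 0.0485

P(X=8) = 0.0485


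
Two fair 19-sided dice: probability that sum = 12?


Total outcomes = 19×19 = 361
Favorable (sum = 12): 11
P = 11/361 = 0.0305

P = 0.0305


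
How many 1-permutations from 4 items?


P(4,1) = 4!/3!
= 24/6
= 4

P(4,1) = 4


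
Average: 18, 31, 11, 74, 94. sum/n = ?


Sum = 18 + 31 + 11 + 74 + 94 = 228
n = 5
Mean = 228/5 = 45.6000

Mean = 45.6000


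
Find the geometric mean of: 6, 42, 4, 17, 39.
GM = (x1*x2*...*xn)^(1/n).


Product = 6 × 42 × 4 × 17 × 39 = 668304
GM = 668304^(1/5) = 14.6216

GM = 14.6216


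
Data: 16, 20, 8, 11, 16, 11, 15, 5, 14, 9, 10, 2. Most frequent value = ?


Frequencies: 2:1, 5:1, 8:1, 9:1, 10:1, 11:2, 14:1, 15:1, 16:2, 20:1
Max frequency = 2
Mode = 11, 16

Mode = 11, 16


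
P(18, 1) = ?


P(18,1) = 18!/17!
= 6402373705728000/355687428096000
= 18

P(18,1) = 18


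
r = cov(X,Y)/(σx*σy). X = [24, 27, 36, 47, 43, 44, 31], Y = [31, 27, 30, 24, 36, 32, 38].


Mean X = 36.0000, Mean Y = 31.1429
SD X = 8.315218, SD Y = 4.485805
Cov = -4.714286
r = -4.714286/(8.315218*4.485805) = -0.1264

r = -0.1264


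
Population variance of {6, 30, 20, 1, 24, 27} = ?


Mean = 18.0000
Squared deviations: 144.0000, 144.0000, 4.0000, 289.0000, 36.0000, 81.0000
Sum = 698.0000
Variance = 698.0000/6 = 116.3333

Variance = 116.3333


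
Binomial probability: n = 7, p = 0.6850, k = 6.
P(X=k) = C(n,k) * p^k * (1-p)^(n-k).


C(7,6) = 7
p^6 = 0.103310
(1-p)^1 = 0.315000
P = 7 * 0.103310 * 0.315000 = 0.2278

P(X=6) = 0.2278


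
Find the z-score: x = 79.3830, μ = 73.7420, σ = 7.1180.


z = (79.3830 - 73.7420)/7.1180
= 5.6410/7.1180
= 0.7925

z = 0.7925


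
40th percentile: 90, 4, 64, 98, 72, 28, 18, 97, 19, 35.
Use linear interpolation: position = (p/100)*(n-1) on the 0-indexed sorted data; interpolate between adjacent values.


Sorted: 4, 18, 19, 28, 35, 64, 72, 90, 97, 98
n = 10
Index = 40/100 * 9 = 3.6000
Lower = data[3] = 28, Upper = data[4] = 35
P40 = 28 + 0.6000*(7) = 32.2000

P40 = 32.2000


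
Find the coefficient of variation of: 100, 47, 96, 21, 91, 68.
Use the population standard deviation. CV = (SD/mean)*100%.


Mean = 70.5000
SD = 28.7214
CV = (28.7214/70.5000)*100 = 40.7395%

CV = 40.7395%


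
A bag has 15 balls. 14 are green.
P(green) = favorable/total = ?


P = 14/15 = 0.9333

P = 0.9333


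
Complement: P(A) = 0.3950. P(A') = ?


P(not A) = 1 - 0.3950 = 0.6050

P(not A) = 0.6050


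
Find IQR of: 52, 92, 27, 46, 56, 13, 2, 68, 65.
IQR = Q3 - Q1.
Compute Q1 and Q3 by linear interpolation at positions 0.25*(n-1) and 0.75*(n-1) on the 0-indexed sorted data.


Sorted: 2, 13, 27, 46, 52, 56, 65, 68, 92
Q1 (25th %ile) = 27.0000
Q3 (75th %ile) = 65.0000
IQR = 65.0000 - 27.0000 = 38.0000

IQR = 38.0000


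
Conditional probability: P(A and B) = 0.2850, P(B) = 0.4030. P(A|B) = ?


P(A|B) = 0.2850/0.4030 = 0.7072

P(A|B) = 0.7072


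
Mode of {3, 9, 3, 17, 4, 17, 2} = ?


Frequencies: 2:1, 3:2, 4:1, 9:1, 17:2
Max frequency = 2
Mode = 3, 17

Mode = 3, 17


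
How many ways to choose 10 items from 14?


C(14,10) = 14!/(10! × 4!)
= 87178291200/(3628800 × 24)
= 1001

C(14,10) = 1001


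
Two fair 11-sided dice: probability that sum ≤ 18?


Total outcomes = 11×11 = 121
Favorable (sum ≤ 18): 111
P = 111/121 = 0.9174

P = 0.9174


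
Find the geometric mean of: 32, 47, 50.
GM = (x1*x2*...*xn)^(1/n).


Product = 32 × 47 × 50 = 75200
GM = 75200^(1/3) = 42.2091

GM = 42.2091


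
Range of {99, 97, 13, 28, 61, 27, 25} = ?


Max = 99, Min = 13
Range = 99 - 13 = 86

Range = 86


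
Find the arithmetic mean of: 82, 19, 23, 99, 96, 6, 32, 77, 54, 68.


Sum = 82 + 19 + 23 + 99 + 96 + 6 + 32 + 77 + 54 + 68 = 556
n = 10
Mean = 556/10 = 55.6000

Mean = 55.6000


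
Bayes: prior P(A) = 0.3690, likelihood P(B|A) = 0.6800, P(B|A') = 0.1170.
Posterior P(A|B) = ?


P(B) = P(B|A)*P(A) + P(B|A')*P(A')
= 0.6800*0.3690 + 0.1170*0.6310
= 0.250920 + 0.073827 = 0.324747
P(A|B) = 0.250920/0.324747 = 0.7727

P(A|B) = 0.7727


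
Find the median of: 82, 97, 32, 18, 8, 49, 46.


Sorted: 8, 18, 32, 46, 49, 82, 97
n = 7 (odd)
Middle value = 46

Median = 46


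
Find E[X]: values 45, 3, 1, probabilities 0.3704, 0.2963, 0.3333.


E[X] = 45*0.3704 + 3*0.2963 + 1*0.3333
= 16.6680 + 0.8889 + 0.3333
= 17.8902

E[X] = 17.8902


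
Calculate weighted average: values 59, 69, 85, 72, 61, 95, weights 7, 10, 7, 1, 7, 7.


Numerator = 59*7 + 69*10 + 85*7 + 72*1 + 61*7 + 95*7 = 2862
Denominator = 7 + 10 + 7 + 1 + 7 + 7 = 39
WM = 2862/39 = 73.3846

WM = 73.3846


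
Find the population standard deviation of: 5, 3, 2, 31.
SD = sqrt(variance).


Mean = 10.2500
Variance = 144.6875
SD = sqrt(144.6875) = 12.0286

SD = 12.0286


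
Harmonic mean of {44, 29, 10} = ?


Sum of reciprocals = 1/44 + 1/29 + 1/10 = 0.157210
HM = 3/0.157210 = 19.0828

HM = 19.0828


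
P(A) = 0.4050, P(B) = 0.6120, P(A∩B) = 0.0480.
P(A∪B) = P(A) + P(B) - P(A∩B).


P(A∪B) = 0.4050 + 0.6120 - 0.0480
= 1.0170 - 0.0480
= 0.9690

P(A∪B) = 0.9690


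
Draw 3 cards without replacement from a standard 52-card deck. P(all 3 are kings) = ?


P(all kings) = (4/52) × (3/51) × (2/50)
= 0.0002

P = 0.0002


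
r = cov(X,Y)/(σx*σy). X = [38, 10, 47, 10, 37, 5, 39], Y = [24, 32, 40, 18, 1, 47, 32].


Mean X = 26.5714, Mean Y = 27.7143
SD X = 16.149809, SD Y = 14.048023
Cov = -48.979592
r = -48.979592/(16.149809*14.048023) = -0.2159

r = -0.2159


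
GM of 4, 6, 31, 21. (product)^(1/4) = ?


Product = 4 × 6 × 31 × 21 = 15624
GM = 15624^(1/4) = 11.1802

GM = 11.1802


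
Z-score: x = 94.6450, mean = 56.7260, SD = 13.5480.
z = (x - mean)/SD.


z = (94.6450 - 56.7260)/13.5480
= 37.9190/13.5480
= 2.7989

z = 2.7989


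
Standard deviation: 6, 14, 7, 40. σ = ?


Mean = 16.7500
Variance = 189.6875
SD = sqrt(189.6875) = 13.7727

SD = 13.7727


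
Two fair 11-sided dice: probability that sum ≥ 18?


Total outcomes = 11×11 = 121
Favorable (sum ≥ 18): 15
P = 15/121 = 0.1240

P = 0.1240


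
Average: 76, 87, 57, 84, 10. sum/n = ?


Sum = 76 + 87 + 57 + 84 + 10 = 314
n = 5
Mean = 314/5 = 62.8000

Mean = 62.8000


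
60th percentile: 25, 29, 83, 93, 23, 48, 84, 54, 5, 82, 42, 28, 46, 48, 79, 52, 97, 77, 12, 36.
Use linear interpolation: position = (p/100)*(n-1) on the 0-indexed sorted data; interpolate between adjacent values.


Sorted: 5, 12, 23, 25, 28, 29, 36, 42, 46, 48, 48, 52, 54, 77, 79, 82, 83, 84, 93, 97
n = 20
Index = 60/100 * 19 = 11.4000
Lower = data[11] = 52, Upper = data[12] = 54
P60 = 52 + 0.4000*(2) = 52.8000

P60 = 52.8000


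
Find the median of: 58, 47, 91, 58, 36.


Sorted: 36, 47, 58, 58, 91
n = 5 (odd)
Middle value = 58

Median = 58


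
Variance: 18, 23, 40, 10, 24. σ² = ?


Mean = 23.0000
Squared deviations: 25.0000, 0, 289.0000, 169.0000, 1.0000
Sum = 484.0000
Variance = 484.0000/5 = 96.8000

Variance = 96.8000


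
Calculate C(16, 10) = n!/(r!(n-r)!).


C(16,10) = 16!/(10! × 6!)
= 20922789888000/(3628800 × 720)
= 8008

C(16,10) = 8008


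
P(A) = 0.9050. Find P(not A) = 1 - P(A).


P(not A) = 1 - 0.9050 = 0.0950

P(not A) = 0.0950


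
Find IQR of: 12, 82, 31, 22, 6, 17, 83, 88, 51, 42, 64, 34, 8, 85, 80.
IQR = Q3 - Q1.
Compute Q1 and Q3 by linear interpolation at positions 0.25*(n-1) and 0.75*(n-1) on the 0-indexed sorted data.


Sorted: 6, 8, 12, 17, 22, 31, 34, 42, 51, 64, 80, 82, 83, 85, 88
Q1 (25th %ile) = 19.5000
Q3 (75th %ile) = 81.0000
IQR = 81.0000 - 19.5000 = 61.5000

IQR = 61.5000


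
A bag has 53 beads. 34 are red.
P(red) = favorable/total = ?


P = 34/53 = 0.6415

P = 0.6415


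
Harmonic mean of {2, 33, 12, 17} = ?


Sum of reciprocals = 1/2 + 1/33 + 1/12 + 1/17 = 0.672460
HM = 4/0.672460 = 5.9483

HM = 5.9483


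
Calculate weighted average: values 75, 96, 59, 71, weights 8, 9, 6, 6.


Numerator = 75*8 + 96*9 + 59*6 + 71*6 = 2244
Denominator = 8 + 9 + 6 + 6 = 29
WM = 2244/29 = 77.3793

WM = 77.3793


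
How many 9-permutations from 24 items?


P(24,9) = 24!/15!
= 620448401733239439360000/1307674368000
= 474467051520

P(24,9) = 474467051520


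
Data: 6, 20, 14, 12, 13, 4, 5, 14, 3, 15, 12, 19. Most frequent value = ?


Frequencies: 3:1, 4:1, 5:1, 6:1, 12:2, 13:1, 14:2, 15:1, 19:1, 20:1
Max frequency = 2
Mode = 12, 14

Mode = 12, 14


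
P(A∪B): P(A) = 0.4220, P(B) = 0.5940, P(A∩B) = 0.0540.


P(A∪B) = 0.4220 + 0.5940 - 0.0540
= 1.0160 - 0.0540
= 0.9620

P(A∪B) = 0.9620


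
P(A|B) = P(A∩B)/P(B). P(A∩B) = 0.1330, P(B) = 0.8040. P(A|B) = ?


P(A|B) = 0.1330/0.8040 = 0.1654

P(A|B) = 0.1654


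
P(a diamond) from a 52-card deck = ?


13 diamonds in 52 cards
P = 13/52 = 0.2500

P = 0.2500


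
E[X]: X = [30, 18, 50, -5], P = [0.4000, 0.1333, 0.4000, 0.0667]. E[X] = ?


E[X] = 30*0.4000 + 18*0.1333 + 50*0.4000 - 5*0.0667
= 12.0000 + 2.3994 + 20.0000 - 0.3335
= 34.0659

E[X] = 34.0659


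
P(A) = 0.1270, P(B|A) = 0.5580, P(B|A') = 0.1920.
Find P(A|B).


P(B) = P(B|A)*P(A) + P(B|A')*P(A')
= 0.5580*0.1270 + 0.1920*0.8730
= 0.070866 + 0.167616 = 0.238482
P(A|B) = 0.070866/0.238482 = 0.2972

P(A|B) = 0.2972


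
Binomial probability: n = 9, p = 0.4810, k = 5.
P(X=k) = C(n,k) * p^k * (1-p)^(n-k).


C(9,5) = 126
p^5 = 0.025747
(1-p)^4 = 0.072555
P = 126 * 0.025747 * 0.072555 = 0.2354

P(X=5) = 0.2354


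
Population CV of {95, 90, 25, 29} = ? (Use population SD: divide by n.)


Mean = 59.7500
SD = 32.8282
CV = (32.8282/59.7500)*100 = 54.9425%

CV = 54.9425%


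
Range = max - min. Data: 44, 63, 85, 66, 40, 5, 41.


Max = 85, Min = 5
Range = 85 - 5 = 80

Range = 80


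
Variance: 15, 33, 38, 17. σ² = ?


Mean = 25.7500
Squared deviations: 115.5625, 52.5625, 150.0625, 76.5625
Sum = 394.7500
Variance = 394.7500/4 = 98.6875

Variance = 98.6875


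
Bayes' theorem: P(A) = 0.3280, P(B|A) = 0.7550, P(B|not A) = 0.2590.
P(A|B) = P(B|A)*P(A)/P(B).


P(B) = P(B|A)*P(A) + P(B|A')*P(A')
= 0.7550*0.3280 + 0.2590*0.6720
= 0.247640 + 0.174048 = 0.421688
P(A|B) = 0.247640/0.421688 = 0.5873

P(A|B) = 0.5873


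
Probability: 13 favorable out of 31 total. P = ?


P = 13/31 = 0.4194

P = 0.4194


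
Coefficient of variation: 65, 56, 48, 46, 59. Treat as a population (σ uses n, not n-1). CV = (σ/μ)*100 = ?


Mean = 54.8000
SD = 7.0257
CV = (7.0257/54.8000)*100 = 12.8206%

CV = 12.8206%


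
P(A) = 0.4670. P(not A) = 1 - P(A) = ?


P(not A) = 1 - 0.4670 = 0.5330

P(not A) = 0.5330


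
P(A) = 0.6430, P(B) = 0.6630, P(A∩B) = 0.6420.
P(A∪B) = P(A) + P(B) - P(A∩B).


P(A∪B) = 0.6430 + 0.6630 - 0.6420
= 1.3060 - 0.6420
= 0.6640

P(A∪B) = 0.6640


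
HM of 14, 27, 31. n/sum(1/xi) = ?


Sum of reciprocals = 1/14 + 1/27 + 1/31 = 0.140724
HM = 3/0.140724 = 21.3184

HM = 21.3184


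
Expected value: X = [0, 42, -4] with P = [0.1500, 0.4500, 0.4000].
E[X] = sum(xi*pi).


E[X] = 0*0.1500 + 42*0.4500 - 4*0.4000
= 0 + 18.9000 - 1.6000
= 17.3000

E[X] = 17.3000


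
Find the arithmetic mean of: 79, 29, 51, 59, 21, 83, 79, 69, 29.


Sum = 79 + 29 + 51 + 59 + 21 + 83 + 79 + 69 + 29 = 499
n = 9
Mean = 499/9 = 55.4444

Mean = 55.4444


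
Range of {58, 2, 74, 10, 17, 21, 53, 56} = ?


Max = 74, Min = 2
Range = 74 - 2 = 72

Range = 72


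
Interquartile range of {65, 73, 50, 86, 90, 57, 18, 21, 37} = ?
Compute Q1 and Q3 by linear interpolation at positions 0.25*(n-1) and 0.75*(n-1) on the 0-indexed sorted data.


Sorted: 18, 21, 37, 50, 57, 65, 73, 86, 90
Q1 (25th %ile) = 37.0000
Q3 (75th %ile) = 73.0000
IQR = 73.0000 - 37.0000 = 36.0000

IQR = 36.0000


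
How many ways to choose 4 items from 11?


C(11,4) = 11!/(4! × 7!)
= 39916800/(24 × 5040)
= 330

C(11,4) = 330


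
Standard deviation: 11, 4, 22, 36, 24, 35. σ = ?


Mean = 22.0000
Variance = 135.6667
SD = sqrt(135.6667) = 11.6476

SD = 11.6476


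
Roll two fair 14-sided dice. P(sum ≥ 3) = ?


Total outcomes = 14×14 = 196
Favorable (sum ≥ 3): 195
P = 195/196 = 0.9949

P = 0.9949


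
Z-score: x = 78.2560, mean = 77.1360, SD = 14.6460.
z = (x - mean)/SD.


z = (78.2560 - 77.1360)/14.6460
= 1.1200/14.6460
= 0.0765

z = 0.0765


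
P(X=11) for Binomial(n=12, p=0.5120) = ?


C(12,11) = 12
p^11 = 0.000634
(1-p)^1 = 0.488000
P = 12 * 0.000634 * 0.488000 = 0.0037

P(X=11) = 0.0037


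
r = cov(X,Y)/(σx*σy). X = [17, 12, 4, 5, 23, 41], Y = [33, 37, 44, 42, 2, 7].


Mean X = 17.0000, Mean Y = 27.5000
SD X = 12.583057, SD Y = 16.700798
Cov = -180.166667
r = -180.166667/(12.583057*16.700798) = -0.8573

r = -0.8573


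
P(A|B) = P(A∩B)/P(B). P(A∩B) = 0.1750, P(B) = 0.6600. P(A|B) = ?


P(A|B) = 0.1750/0.6600 = 0.2652

P(A|B) = 0.2652


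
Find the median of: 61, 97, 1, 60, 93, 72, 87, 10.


Sorted: 1, 10, 60, 61, 72, 87, 93, 97
n = 8 (even)
Middle values: 61 and 72
Median = (61+72)/2 = 66.5000

Median = 66.5000


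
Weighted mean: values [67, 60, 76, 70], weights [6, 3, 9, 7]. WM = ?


Numerator = 67*6 + 60*3 + 76*9 + 70*7 = 1756
Denominator = 6 + 3 + 9 + 7 = 25
WM = 1756/25 = 70.2400

WM = 70.2400


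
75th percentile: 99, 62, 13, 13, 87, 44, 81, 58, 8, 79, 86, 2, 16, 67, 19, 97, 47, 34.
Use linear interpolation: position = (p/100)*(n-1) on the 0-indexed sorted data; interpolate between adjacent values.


Sorted: 2, 8, 13, 13, 16, 19, 34, 44, 47, 58, 62, 67, 79, 81, 86, 87, 97, 99
n = 18
Index = 75/100 * 17 = 12.7500
Lower = data[12] = 79, Upper = data[13] = 81
P75 = 79 + 0.7500*(2) = 80.5000

P75 = 80.5000


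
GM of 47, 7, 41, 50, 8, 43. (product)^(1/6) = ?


Product = 47 × 7 × 41 × 50 × 8 × 43 = 232010800
GM = 232010800^(1/6) = 24.7886

GM = 24.7886


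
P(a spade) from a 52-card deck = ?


13 spades in 52 cards
P = 13/52 = 0.2500

P = 0.2500


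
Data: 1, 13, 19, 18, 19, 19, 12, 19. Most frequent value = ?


Frequencies: 1:1, 12:1, 13:1, 18:1, 19:4
Max frequency = 4
Mode = 19

Mode = 19


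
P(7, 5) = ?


P(7,5) = 7!/2!
= 5040/2
= 2520

P(7,5) = 2520


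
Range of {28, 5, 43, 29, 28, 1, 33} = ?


Max = 43, Min = 1
Range = 43 - 1 = 42

Range = 42


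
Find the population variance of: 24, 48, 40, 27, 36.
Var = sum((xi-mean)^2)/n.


Mean = 35.0000
Squared deviations: 121.0000, 169.0000, 25.0000, 64.0000, 1.0000
Sum = 380.0000
Variance = 380.0000/5 = 76.0000

Variance = 76.0000


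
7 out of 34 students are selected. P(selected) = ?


P = 7/34 = 0.2059

P = 0.2059


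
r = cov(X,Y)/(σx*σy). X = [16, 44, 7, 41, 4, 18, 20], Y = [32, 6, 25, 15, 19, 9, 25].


Mean X = 21.4286, Mean Y = 18.7143
SD X = 14.381110, SD Y = 8.663788
Cov = -71.877551
r = -71.877551/(14.381110*8.663788) = -0.5769

r = -0.5769


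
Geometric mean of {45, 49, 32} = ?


Product = 45 × 49 × 32 = 70560
GM = 70560^(1/3) = 41.3225

GM = 41.3225


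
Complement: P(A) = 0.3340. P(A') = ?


P(not A) = 1 - 0.3340 = 0.6660

P(not A) = 0.6660


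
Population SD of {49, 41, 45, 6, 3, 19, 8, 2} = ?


Mean = 21.6250
Variance = 354.9844
SD = sqrt(354.9844) = 18.8410

SD = 18.8410


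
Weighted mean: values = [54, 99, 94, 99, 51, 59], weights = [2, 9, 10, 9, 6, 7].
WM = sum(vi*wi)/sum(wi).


Numerator = 54*2 + 99*9 + 94*10 + 99*9 + 51*6 + 59*7 = 3549
Denominator = 2 + 9 + 10 + 9 + 6 + 7 = 43
WM = 3549/43 = 82.5349

WM = 82.5349


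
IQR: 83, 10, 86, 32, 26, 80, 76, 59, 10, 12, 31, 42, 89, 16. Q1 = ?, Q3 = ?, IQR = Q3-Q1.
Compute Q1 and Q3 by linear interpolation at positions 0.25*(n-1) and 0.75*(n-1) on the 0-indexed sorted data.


Sorted: 10, 10, 12, 16, 26, 31, 32, 42, 59, 76, 80, 83, 86, 89
Q1 (25th %ile) = 18.5000
Q3 (75th %ile) = 79.0000
IQR = 79.0000 - 18.5000 = 60.5000

IQR = 60.5000


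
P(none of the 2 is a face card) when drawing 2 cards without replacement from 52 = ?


P(no face cards) = (40/52) × (39/51)
= 0.5882

P = 0.5882


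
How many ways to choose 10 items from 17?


C(17,10) = 17!/(10! × 7!)
= 355687428096000/(3628800 × 5040)
= 19448

C(17,10) = 19448


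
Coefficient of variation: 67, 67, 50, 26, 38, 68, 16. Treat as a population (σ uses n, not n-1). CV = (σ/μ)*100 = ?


Mean = 47.4286
SD = 19.7546
CV = (19.7546/47.4286)*100 = 41.6513%

CV = 41.6513%


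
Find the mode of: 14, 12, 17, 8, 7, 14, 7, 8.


Frequencies: 7:2, 8:2, 12:1, 14:2, 17:1
Max frequency = 2
Mode = 7, 8, 14

Mode = 7, 8, 14


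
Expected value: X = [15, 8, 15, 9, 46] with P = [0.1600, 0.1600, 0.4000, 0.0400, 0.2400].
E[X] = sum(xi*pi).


E[X] = 15*0.1600 + 8*0.1600 + 15*0.4000 + 9*0.0400 + 46*0.2400
= 2.4000 + 1.2800 + 6.0000 + 0.3600 + 11.0400
= 21.0800

E[X] = 21.0800


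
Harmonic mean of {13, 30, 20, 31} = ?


Sum of reciprocals = 1/13 + 1/30 + 1/20 + 1/31 = 0.192514
HM = 4/0.192514 = 20.7777

HM = 20.7777


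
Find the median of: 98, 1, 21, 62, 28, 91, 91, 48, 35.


Sorted: 1, 21, 28, 35, 48, 62, 91, 91, 98
n = 9 (odd)
Middle value = 48

Median = 48


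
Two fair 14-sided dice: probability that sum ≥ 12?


Total outcomes = 14×14 = 196
Favorable (sum ≥ 12): 141
P = 141/196 = 0.7194

P = 0.7194


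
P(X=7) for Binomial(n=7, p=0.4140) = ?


C(7,7) = 1
p^7 = 0.002085
(1-p)^0 = 1.000000
P = 1 * 0.002085 * 1.000000 = 0.0021

P(X=7) = 0.0021


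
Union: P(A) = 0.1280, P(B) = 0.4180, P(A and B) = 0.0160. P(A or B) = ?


P(A∪B) = 0.1280 + 0.4180 - 0.0160
= 0.5460 - 0.0160
= 0.5300

P(A∪B) = 0.5300


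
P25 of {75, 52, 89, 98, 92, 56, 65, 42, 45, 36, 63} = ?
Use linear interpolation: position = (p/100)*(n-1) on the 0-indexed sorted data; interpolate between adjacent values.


Sorted: 36, 42, 45, 52, 56, 63, 65, 75, 89, 92, 98
n = 11
Index = 25/100 * 10 = 2.5000
Lower = data[2] = 45, Upper = data[3] = 52
P25 = 45 + 0.5000*(7) = 48.5000

P25 = 48.5000


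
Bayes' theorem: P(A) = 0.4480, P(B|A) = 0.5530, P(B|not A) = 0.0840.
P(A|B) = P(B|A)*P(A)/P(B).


P(B) = P(B|A)*P(A) + P(B|A')*P(A')
= 0.5530*0.4480 + 0.0840*0.5520
= 0.247744 + 0.046368 = 0.294112
P(A|B) = 0.247744/0.294112 = 0.8423

P(A|B) = 0.8423


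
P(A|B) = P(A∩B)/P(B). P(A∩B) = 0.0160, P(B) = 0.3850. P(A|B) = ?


P(A|B) = 0.0160/0.3850 = 0.0416

P(A|B) = 0.0416


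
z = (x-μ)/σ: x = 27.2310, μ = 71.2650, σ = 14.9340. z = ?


z = (27.2310 - 71.2650)/14.9340
= -44.0340/14.9340
= -2.9486

z = -2.9486


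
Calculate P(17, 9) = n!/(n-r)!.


P(17,9) = 17!/8!
= 355687428096000/40320
= 8821612800

P(17,9) = 8821612800


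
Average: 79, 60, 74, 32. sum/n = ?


Sum = 79 + 60 + 74 + 32 = 245
n = 4
Mean = 245/4 = 61.2500

Mean = 61.2500


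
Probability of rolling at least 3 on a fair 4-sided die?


Favorable outcomes (roll ≥ 3): 2
Total outcomes = 4
P = 2/4 = 0.5000

P = 0.5000


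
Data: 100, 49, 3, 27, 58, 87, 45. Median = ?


Sorted: 3, 27, 45, 49, 58, 87, 100
n = 7 (odd)
Middle value = 49

Median = 49


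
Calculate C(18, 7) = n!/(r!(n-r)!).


C(18,7) = 18!/(7! × 11!)
= 6402373705728000/(5040 × 39916800)
= 31824

C(18,7) = 31824


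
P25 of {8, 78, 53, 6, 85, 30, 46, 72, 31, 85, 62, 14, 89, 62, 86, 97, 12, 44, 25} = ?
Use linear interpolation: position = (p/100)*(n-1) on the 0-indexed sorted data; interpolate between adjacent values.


Sorted: 6, 8, 12, 14, 25, 30, 31, 44, 46, 53, 62, 62, 72, 78, 85, 85, 86, 89, 97
n = 19
Index = 25/100 * 18 = 4.5000
Lower = data[4] = 25, Upper = data[5] = 30
P25 = 25 + 0.5000*(5) = 27.5000

P25 = 27.5000


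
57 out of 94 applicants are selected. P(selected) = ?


P = 57/94 = 0.6064

P = 0.6064


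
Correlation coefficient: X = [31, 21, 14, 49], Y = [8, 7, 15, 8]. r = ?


Mean X = 28.7500, Mean Y = 9.5000
SD X = 13.160072, SD Y = 3.201562
Cov = -23.875000
r = -23.875000/(13.160072*3.201562) = -0.5667

r = -0.5667


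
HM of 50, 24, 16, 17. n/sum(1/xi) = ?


Sum of reciprocals = 1/50 + 1/24 + 1/16 + 1/17 = 0.182990
HM = 4/0.182990 = 21.8591

HM = 21.8591


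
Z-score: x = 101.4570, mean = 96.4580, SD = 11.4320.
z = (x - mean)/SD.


z = (101.4570 - 96.4580)/11.4320
= 4.9990/11.4320
= 0.4373

z = 0.4373


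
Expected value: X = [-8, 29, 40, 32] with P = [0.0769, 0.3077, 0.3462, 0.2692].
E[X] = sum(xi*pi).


E[X] = -8*0.0769 + 29*0.3077 + 40*0.3462 + 32*0.2692
= -0.6152 + 8.9233 + 13.8480 + 8.6144
= 30.7705

E[X] = 30.7705


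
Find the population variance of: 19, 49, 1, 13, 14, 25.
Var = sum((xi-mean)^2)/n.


Mean = 20.1667
Squared deviations: 1.3611, 831.3611, 367.3611, 51.3611, 38.0278, 23.3611
Sum = 1312.8333
Variance = 1312.8333/6 = 218.8056

Variance = 218.8056


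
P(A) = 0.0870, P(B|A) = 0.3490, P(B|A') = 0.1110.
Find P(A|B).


P(B) = P(B|A)*P(A) + P(B|A')*P(A')
= 0.3490*0.0870 + 0.1110*0.9130
= 0.030363 + 0.101343 = 0.131706
P(A|B) = 0.030363/0.131706 = 0.2305

P(A|B) = 0.2305


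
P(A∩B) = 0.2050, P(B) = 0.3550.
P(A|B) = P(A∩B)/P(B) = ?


P(A|B) = 0.2050/0.3550 = 0.5775

P(A|B) = 0.5775


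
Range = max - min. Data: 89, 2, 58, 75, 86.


Max = 89, Min = 2
Range = 89 - 2 = 87

Range = 87


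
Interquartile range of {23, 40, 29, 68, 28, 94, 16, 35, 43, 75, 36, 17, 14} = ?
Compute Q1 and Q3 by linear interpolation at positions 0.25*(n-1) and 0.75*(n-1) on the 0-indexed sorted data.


Sorted: 14, 16, 17, 23, 28, 29, 35, 36, 40, 43, 68, 75, 94
Q1 (25th %ile) = 23.0000
Q3 (75th %ile) = 43.0000
IQR = 43.0000 - 23.0000 = 20.0000

IQR = 20.0000


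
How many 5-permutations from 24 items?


P(24,5) = 24!/19!
= 620448401733239439360000/121645100408832000
= 5100480

P(24,5) = 5100480


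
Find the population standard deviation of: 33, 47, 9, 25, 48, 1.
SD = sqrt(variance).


Mean = 27.1667
Variance = 313.4722
SD = sqrt(313.4722) = 17.7051

SD = 17.7051


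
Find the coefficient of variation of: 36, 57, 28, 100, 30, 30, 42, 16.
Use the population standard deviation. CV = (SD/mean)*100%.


Mean = 42.3750
SD = 24.4537
CV = (24.4537/42.3750)*100 = 57.7079%

CV = 57.7079%


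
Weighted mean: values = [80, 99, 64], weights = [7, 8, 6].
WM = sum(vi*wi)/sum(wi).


Numerator = 80*7 + 99*8 + 64*6 = 1736
Denominator = 7 + 8 + 6 = 21
WM = 1736/21 = 82.6667

WM = 82.6667


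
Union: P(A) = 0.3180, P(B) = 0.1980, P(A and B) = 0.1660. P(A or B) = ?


P(A∪B) = 0.3180 + 0.1980 - 0.1660
= 0.5160 - 0.1660
= 0.3500

P(A∪B) = 0.3500


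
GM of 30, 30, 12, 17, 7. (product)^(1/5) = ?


Product = 30 × 30 × 12 × 17 × 7 = 1285200
GM = 1285200^(1/5) = 16.6646

GM = 16.6646


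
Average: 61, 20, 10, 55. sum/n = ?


Sum = 61 + 20 + 10 + 55 = 146
n = 4
Mean = 146/4 = 36.5000

Mean = 36.5000


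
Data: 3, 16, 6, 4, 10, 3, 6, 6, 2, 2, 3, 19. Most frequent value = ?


Frequencies: 2:2, 3:3, 4:1, 6:3, 10:1, 16:1, 19:1
Max frequency = 3
Mode = 3, 6

Mode = 3, 6


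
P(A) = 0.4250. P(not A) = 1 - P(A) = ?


P(not A) = 1 - 0.4250 = 0.5750

P(not A) = 0.5750


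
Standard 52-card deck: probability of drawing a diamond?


13 diamonds in 52 cards
P = 13/52 = 0.2500

P = 0.2500


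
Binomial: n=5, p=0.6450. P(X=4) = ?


C(5,4) = 5
p^4 = 0.173077
(1-p)^1 = 0.355000
P = 5 * 0.173077 * 0.355000 = 0.3072

P(X=4) = 0.3072


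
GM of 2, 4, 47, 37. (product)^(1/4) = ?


Product = 2 × 4 × 47 × 37 = 13912
GM = 13912^(1/4) = 10.8604

GM = 10.8604


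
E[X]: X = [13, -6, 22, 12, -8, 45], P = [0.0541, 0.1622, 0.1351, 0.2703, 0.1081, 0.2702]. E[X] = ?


E[X] = 13*0.0541 - 6*0.1622 + 22*0.1351 + 12*0.2703 - 8*0.1081 + 45*0.2702
= 0.7033 - 0.9732 + 2.9722 + 3.2436 - 0.8648 + 12.1590
= 17.2401

E[X] = 17.2401


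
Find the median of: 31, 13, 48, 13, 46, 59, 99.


Sorted: 13, 13, 31, 46, 48, 59, 99
n = 7 (odd)
Middle value = 46

Median = 46


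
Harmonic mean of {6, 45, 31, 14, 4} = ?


Sum of reciprocals = 1/6 + 1/45 + 1/31 + 1/14 + 1/4 = 0.542576
HM = 5/0.542576 = 9.2153

HM = 9.2153


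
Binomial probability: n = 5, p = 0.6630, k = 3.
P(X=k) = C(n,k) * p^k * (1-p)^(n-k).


C(5,3) = 10
p^3 = 0.291434
(1-p)^2 = 0.113569
P = 10 * 0.291434 * 0.113569 = 0.3310

P(X=3) = 0.3310


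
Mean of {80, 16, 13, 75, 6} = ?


Sum = 80 + 16 + 13 + 75 + 6 = 190
n = 5
Mean = 190/5 = 38.0000

Mean = 38.0000


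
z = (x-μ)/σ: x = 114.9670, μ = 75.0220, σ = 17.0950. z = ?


z = (114.9670 - 75.0220)/17.0950
= 39.9450/17.0950
= 2.3366

z = 2.3366


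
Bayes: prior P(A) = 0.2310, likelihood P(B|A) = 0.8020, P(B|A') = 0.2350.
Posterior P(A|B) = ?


P(B) = P(B|A)*P(A) + P(B|A')*P(A')
= 0.8020*0.2310 + 0.2350*0.7690
= 0.185262 + 0.180715 = 0.365977
P(A|B) = 0.185262/0.365977 = 0.5062

P(A|B) = 0.5062


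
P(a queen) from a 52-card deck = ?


4 queens in 52 cards
P = 4/52 = 0.0769

P = 0.0769


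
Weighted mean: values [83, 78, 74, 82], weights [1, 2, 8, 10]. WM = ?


Numerator = 83*1 + 78*2 + 74*8 + 82*10 = 1651
Denominator = 1 + 2 + 8 + 10 = 21
WM = 1651/21 = 78.6190

WM = 78.6190


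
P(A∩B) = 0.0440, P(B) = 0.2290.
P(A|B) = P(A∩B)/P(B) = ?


P(A|B) = 0.0440/0.2290 = 0.1921

P(A|B) = 0.1921


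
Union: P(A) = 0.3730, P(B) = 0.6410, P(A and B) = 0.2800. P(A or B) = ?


P(A∪B) = 0.3730 + 0.6410 - 0.2800
= 1.0140 - 0.2800
= 0.7340

P(A∪B) = 0.7340


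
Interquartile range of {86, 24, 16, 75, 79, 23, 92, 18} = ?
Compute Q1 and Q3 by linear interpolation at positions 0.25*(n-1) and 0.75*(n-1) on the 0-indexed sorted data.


Sorted: 16, 18, 23, 24, 75, 79, 86, 92
Q1 (25th %ile) = 21.7500
Q3 (75th %ile) = 80.7500
IQR = 80.7500 - 21.7500 = 59.0000

IQR = 59.0000


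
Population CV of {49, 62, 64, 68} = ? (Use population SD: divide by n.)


Mean = 60.7500
SD = 7.1195
CV = (7.1195/60.7500)*100 = 11.7194%

CV = 11.7194%


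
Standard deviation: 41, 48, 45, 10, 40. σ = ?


Mean = 36.8000
Variance = 187.7600
SD = sqrt(187.7600) = 13.7026

SD = 13.7026


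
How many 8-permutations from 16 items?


P(16,8) = 16!/8!
= 20922789888000/40320
= 518918400

P(16,8) = 518918400


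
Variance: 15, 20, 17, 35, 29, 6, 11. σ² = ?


Mean = 19.0000
Squared deviations: 16.0000, 1.0000, 4.0000, 256.0000, 100.0000, 169.0000, 64.0000
Sum = 610.0000
Variance = 610.0000/7 = 87.1429

Variance = 87.1429


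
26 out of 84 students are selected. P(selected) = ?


P = 26/84 = 0.3095

P = 0.3095


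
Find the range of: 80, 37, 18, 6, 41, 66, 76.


Max = 80, Min = 6
Range = 80 - 6 = 74

Range = 74


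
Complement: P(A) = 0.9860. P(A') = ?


P(not A) = 1 - 0.9860 = 0.0140

P(not A) = 0.0140


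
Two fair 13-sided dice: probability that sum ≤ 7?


Total outcomes = 13×13 = 169
Favorable (sum ≤ 7): 21
P = 21/169 = 0.1243

P = 0.1243


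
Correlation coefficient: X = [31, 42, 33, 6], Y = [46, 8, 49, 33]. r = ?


Mean X = 28.0000, Mean Y = 34.0000
SD X = 13.360389, SD Y = 16.170962
Cov = -57.750000
r = -57.750000/(13.360389*16.170962) = -0.2673

r = -0.2673


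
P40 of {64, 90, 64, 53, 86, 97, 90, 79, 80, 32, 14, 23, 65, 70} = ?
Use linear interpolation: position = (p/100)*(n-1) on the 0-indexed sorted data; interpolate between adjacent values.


Sorted: 14, 23, 32, 53, 64, 64, 65, 70, 79, 80, 86, 90, 90, 97
n = 14
Index = 40/100 * 13 = 5.2000
Lower = data[5] = 64, Upper = data[6] = 65
P40 = 64 + 0.2000*(1) = 64.2000

P40 = 64.2000


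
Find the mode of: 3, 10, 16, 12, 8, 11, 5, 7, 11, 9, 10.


Frequencies: 3:1, 5:1, 7:1, 8:1, 9:1, 10:2, 11:2, 12:1, 16:1
Max frequency = 2
Mode = 10, 11

Mode = 10, 11


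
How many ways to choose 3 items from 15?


C(15,3) = 15!/(3! × 12!)
= 1307674368000/(6 × 479001600)
= 455

C(15,3) = 455


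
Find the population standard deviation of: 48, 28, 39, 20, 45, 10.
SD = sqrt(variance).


Mean = 31.6667
Variance = 186.2222
SD = sqrt(186.2222) = 13.6463

SD = 13.6463


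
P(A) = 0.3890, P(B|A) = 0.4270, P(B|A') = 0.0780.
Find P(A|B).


P(B) = P(B|A)*P(A) + P(B|A')*P(A')
= 0.4270*0.3890 + 0.0780*0.6110
= 0.166103 + 0.047658 = 0.213761
P(A|B) = 0.166103/0.213761 = 0.7771

P(A|B) = 0.7771


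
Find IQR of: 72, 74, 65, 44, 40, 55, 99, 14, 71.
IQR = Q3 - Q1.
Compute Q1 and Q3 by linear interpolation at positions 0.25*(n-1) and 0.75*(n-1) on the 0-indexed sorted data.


Sorted: 14, 40, 44, 55, 65, 71, 72, 74, 99
Q1 (25th %ile) = 44.0000
Q3 (75th %ile) = 72.0000
IQR = 72.0000 - 44.0000 = 28.0000

IQR = 28.0000


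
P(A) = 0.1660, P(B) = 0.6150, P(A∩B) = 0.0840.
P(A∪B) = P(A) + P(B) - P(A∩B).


P(A∪B) = 0.1660 + 0.6150 - 0.0840
= 0.7810 - 0.0840
= 0.6970

P(A∪B) = 0.6970


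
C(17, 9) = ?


C(17,9) = 17!/(9! × 8!)
= 355687428096000/(362880 × 40320)
= 24310

C(17,9) = 24310


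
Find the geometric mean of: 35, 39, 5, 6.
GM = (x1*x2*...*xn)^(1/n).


Product = 35 × 39 × 5 × 6 = 40950
GM = 40950^(1/4) = 14.2254

GM = 14.2254


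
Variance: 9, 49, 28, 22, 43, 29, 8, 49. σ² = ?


Mean = 29.6250
Squared deviations: 425.3906, 375.3906, 2.6406, 58.1406, 178.8906, 0.3906, 467.6406, 375.3906
Sum = 1883.8750
Variance = 1883.8750/8 = 235.4844

Variance = 235.4844


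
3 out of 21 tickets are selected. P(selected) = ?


P = 3/21 = 0.1429

P = 0.1429


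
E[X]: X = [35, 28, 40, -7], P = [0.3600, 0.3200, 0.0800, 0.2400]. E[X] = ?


E[X] = 35*0.3600 + 28*0.3200 + 40*0.0800 - 7*0.2400
= 12.6000 + 8.9600 + 3.2000 - 1.6800
= 23.0800

E[X] = 23.0800


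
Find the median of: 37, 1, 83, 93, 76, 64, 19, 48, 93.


Sorted: 1, 19, 37, 48, 64, 76, 83, 93, 93
n = 9 (odd)
Middle value = 64

Median = 64


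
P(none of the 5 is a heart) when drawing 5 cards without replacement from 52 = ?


P(no hearts) = (39/52) × (38/51) × (37/50) × (36/49) × (35/48)
= 0.2215

P = 0.2215


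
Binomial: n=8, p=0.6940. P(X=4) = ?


C(8,4) = 70
p^4 = 0.231973
(1-p)^4 = 0.008768
P = 70 * 0.231973 * 0.008768 = 0.1424

P(X=4) = 0.1424


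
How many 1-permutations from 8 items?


P(8,1) = 8!/7!
= 40320/5040
= 8

P(8,1) = 8


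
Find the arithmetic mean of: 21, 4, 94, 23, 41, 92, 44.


Sum = 21 + 4 + 94 + 23 + 41 + 92 + 44 = 319
n = 7
Mean = 319/7 = 45.5714

Mean = 45.5714


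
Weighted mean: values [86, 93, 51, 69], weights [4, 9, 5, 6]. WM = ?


Numerator = 86*4 + 93*9 + 51*5 + 69*6 = 1850
Denominator = 4 + 9 + 5 + 6 = 24
WM = 1850/24 = 77.0833

WM = 77.0833


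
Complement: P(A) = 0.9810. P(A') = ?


P(not A) = 1 - 0.9810 = 0.0190

P(not A) = 0.0190


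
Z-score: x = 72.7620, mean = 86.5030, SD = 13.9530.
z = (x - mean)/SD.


z = (72.7620 - 86.5030)/13.9530
= -13.7410/13.9530
= -0.9848

z = -0.9848


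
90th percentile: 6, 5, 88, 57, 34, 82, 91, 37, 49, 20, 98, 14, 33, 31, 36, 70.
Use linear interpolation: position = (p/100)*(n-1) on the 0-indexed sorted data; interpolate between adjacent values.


Sorted: 5, 6, 14, 20, 31, 33, 34, 36, 37, 49, 57, 70, 82, 88, 91, 98
n = 16
Index = 90/100 * 15 = 13.5000
Lower = data[13] = 88, Upper = data[14] = 91
P90 = 88 + 0.5000*(3) = 89.5000

P90 = 89.5000


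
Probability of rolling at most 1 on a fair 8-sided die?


Favorable outcomes (roll ≤ 1): 1
Total outcomes = 8
P = 1/8 = 0.1250

P = 0.1250
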